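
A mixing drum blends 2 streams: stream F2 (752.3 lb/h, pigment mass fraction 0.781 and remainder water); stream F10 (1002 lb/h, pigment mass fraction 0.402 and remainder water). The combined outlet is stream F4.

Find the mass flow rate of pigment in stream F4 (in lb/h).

990.4 lb/h

pigment out = pigment in = 752.3×0.781 + 1002×0.402 = 990.35 lb/h.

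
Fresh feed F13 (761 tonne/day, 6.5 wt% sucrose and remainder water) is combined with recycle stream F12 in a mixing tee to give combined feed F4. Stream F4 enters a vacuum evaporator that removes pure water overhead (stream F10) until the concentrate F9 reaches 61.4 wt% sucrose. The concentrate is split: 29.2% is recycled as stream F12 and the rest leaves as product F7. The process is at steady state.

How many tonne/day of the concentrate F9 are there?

113.8 tonne/day

Overall sucrose balance (none leaves overhead): sucrose in fresh feed = sucrose in product, i.e. 761×0.065 = (1−0.292)·F9·0.614.
F9 = 49.465/(0.614×0.708) = 113.79 tonne/day.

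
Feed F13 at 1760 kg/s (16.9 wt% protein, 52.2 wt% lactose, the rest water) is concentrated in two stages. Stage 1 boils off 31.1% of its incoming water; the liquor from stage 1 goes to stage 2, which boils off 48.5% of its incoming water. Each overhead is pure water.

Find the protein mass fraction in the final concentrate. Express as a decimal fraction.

water in feed = 1760×0.309 = 543.84 kg/s.
After stage 1: water left = (1−0.311)×543.84 = 374.71; stream total = 1590.9 kg/s.
After stage 2: water left = (1−0.485)×374.71 = 192.97; final concentrate = 1409.1 kg/s.
protein fraction = 297.44/1409.1 = 0.211.

0.211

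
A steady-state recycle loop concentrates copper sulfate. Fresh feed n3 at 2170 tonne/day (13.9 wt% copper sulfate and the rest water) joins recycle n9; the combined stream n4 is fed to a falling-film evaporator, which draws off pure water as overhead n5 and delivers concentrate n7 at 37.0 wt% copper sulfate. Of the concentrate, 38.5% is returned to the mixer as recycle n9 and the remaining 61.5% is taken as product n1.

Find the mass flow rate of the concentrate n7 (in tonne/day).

Overall copper sulfate balance (none leaves overhead): copper sulfate in fresh feed = copper sulfate in product, i.e. 2170×0.139 = (1−0.385)·n7·0.370.
n7 = 301.63/(0.370×0.615) = 1325.6 tonne/day.

1326 tonne/day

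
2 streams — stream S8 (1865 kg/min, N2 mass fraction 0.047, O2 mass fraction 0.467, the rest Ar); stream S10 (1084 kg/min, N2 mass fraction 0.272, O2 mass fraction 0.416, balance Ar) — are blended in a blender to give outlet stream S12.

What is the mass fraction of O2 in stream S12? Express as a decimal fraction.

Total flow out = 1865 + 1084 = 2949 kg/min.
O2 in = 1865×0.467 + 1084×0.416 = 1321.9 kg/min.
O2 mass fraction in S12 = 1321.9/2949 = 0.448.

0.448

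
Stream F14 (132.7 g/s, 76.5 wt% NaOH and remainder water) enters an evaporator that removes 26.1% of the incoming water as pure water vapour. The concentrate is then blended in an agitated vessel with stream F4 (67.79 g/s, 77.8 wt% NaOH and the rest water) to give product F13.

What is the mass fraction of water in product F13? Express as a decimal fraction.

0.1980

Vapour removed = 0.261×0.235×132.7 = 8.1392 g/s; concentrate = 124.56 g/s.
water reaching the mixer = 23.045 (from concentrate) + 67.79×0.222 = 38.095 g/s.
Product flow = 124.56 + 67.79 = 192.35 g/s; water fraction = 0.1980.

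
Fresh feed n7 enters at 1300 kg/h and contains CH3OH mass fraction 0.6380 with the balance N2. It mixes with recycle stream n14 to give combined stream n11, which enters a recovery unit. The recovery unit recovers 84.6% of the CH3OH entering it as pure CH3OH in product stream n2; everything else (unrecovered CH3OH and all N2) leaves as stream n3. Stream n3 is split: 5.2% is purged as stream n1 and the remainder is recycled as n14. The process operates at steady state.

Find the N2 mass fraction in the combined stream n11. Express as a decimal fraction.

0.9031

N2 enters only via n7 and leaves only via the purge: 1300×0.362 = 0.052×(N2 in n3), and the recovery unit passes all N2, so N2 in n11 = N2 in n3 = 9050 kg/h.
CH3OH in n11: m_A = 1300×0.638 + (1−0.052)·(1−0.846)·m_A, so m_A = 829.4/0.8540 = 971.19 kg/h.
n11 = 971.19 + 9050 = 10021 kg/h.
N2 fraction in n11 = 9050/10021 = 0.9031.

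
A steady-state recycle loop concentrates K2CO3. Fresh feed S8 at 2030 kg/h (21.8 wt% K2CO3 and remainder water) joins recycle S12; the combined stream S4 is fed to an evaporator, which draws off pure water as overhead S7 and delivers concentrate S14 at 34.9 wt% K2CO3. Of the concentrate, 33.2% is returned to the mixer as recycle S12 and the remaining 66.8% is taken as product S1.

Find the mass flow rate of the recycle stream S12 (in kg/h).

Overall K2CO3 balance (none leaves overhead): K2CO3 in fresh feed = K2CO3 in product, i.e. 2030×0.218 = (1−0.332)·S14·0.349.
S14 = 442.54/(0.349×0.668) = 1898.2 kg/h.
Recycle S12 = 0.332×1898.2 = 630.21 kg/h.

630.2 kg/h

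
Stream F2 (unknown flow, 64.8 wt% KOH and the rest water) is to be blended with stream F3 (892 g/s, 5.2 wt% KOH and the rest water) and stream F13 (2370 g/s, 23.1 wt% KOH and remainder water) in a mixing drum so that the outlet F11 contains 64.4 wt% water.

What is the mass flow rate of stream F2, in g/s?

1943 g/s

Let F2 be the unknown flow. Total out = 3262 + F2.
water balance: 2668.1 + 0.352·F2 = 0.644·(3262 + F2)
(0.352 − 0.644)·F2 = 0.644×3262 − 2668.1 = -567.42
F2 = -567.42 / -0.292 = 1943.2 g/s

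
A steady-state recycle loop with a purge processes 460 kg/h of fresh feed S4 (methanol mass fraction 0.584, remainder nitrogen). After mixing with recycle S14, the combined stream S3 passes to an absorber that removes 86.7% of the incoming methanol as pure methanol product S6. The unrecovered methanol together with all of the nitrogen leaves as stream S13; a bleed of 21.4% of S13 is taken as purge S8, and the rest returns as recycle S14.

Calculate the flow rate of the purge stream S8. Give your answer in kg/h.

199.9 kg/h

nitrogen enters only via S4 and leaves only via the purge: 460×0.416 = 0.214×(nitrogen in S13), and the absorber passes all nitrogen, so nitrogen in S3 = nitrogen in S13 = 894.21 kg/h.
methanol in S3: m_A = 460×0.584 + (1−0.214)·(1−0.867)·m_A, so m_A = 268.64/0.8955 = 300 kg/h.
S13 = (1−0.867)×300 + 894.21 = 934.11 kg/h.
Purge S8 = 0.214×934.11 = 199.9 kg/h.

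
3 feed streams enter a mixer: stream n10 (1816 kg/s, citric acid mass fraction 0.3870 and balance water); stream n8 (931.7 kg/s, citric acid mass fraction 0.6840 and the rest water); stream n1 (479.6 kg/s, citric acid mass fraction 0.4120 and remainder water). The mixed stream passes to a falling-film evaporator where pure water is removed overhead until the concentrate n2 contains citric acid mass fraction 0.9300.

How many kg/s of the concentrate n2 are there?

1653 kg/s

citric acid entering = 1816×0.387 + 931.7×0.684 + 479.6×0.412 = 1537.7 kg/s.
All citric acid reports to n2, so n2 = 1537.7/0.930 = 1653.4 kg/s.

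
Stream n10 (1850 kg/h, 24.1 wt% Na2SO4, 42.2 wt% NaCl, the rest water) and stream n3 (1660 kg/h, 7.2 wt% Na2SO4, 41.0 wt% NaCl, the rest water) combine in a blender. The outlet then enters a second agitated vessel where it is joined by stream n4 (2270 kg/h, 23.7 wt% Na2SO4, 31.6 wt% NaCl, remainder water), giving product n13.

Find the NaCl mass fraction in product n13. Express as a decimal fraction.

0.377

Overall, product flow = 5780 kg/h.
NaCl in = 1850×0.422 + 1660×0.410 + 2270×0.316 = 2178.6 kg/h.
NaCl fraction in n13 = 0.377.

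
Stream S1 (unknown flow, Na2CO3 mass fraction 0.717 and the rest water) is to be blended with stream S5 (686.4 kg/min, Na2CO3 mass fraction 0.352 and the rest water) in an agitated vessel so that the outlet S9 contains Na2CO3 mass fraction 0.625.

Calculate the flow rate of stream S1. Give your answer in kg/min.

2037 kg/min

Let S1 be the unknown flow. Total out = 686.4 + S1.
Na2CO3 balance: 241.61 + 0.717·S1 = 0.625·(686.4 + S1)
(0.717 − 0.625)·S1 = 0.625×686.4 − 241.61 = 187.39
S1 = 187.39 / 0.092 = 2036.8 kg/min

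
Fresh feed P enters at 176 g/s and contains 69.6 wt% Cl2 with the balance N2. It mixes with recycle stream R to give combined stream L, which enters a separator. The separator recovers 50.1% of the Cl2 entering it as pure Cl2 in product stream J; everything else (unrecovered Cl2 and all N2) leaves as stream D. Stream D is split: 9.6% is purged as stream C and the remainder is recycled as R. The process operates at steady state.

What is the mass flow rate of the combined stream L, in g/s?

N2 enters only via P and leaves only via the purge: 176×0.304 = 0.096×(N2 in D), and the separator passes all N2, so N2 in L = N2 in D = 557.33 g/s.
Cl2 in L: m_A = 176×0.696 + (1−0.096)·(1−0.501)·m_A, so m_A = 122.5/0.5489 = 223.16 g/s.
L = 223.16 + 557.33 = 780.5 g/s.

780.5 g/s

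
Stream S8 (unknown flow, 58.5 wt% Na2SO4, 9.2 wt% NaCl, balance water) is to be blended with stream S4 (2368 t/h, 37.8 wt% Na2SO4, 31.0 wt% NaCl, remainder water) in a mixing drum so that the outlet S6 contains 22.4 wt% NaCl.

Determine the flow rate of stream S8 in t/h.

Let S8 be the unknown flow. Total out = 2368 + S8.
NaCl balance: 734.08 + 0.092·S8 = 0.224·(2368 + S8)
(0.092 − 0.224)·S8 = 0.224×2368 − 734.08 = -203.65
S8 = -203.65 / -0.132 = 1542.8 t/h

1543 t/h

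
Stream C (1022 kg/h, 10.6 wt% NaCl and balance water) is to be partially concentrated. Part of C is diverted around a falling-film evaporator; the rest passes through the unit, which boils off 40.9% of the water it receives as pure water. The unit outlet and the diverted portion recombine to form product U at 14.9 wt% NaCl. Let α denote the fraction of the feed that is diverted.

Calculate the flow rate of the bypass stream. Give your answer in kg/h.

215.4 kg/h

All 1022×0.106 = 108.33 kg/h of NaCl reaches U, so U = 108.33/0.149 = 727.06 kg/h and vapour = 294.94 kg/h.
The evaporator receives (1−α)·1022 of feed at 0.894 water and removes 0.409 of that water:
0.409×0.894×(1−α)×1022 = 294.94
(1−α) = 294.94/373.69 = 0.7893;  α = 0.2107.
Bypass flow = 0.2107×1022 = 215.37 kg/h.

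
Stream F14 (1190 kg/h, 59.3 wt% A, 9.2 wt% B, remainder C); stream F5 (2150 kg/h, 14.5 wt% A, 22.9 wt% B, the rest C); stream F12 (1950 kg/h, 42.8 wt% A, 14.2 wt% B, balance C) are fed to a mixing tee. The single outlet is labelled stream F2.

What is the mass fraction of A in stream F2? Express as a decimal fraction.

0.350

Total flow out = 1190 + 2150 + 1950 = 5290 kg/h.
A in = 1190×0.593 + 2150×0.145 + 1950×0.428 = 1852 kg/h.
A mass fraction in F2 = 1852/5290 = 0.350.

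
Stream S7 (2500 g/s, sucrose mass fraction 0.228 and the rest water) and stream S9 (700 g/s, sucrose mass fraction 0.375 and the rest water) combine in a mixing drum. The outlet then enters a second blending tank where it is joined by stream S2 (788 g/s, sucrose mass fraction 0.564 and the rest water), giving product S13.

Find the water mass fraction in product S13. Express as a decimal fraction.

0.680

Overall, product flow = 3988 g/s.
water in = 2500×0.772 + 700×0.625 + 788×0.436 = 2711.1 g/s.
water fraction in S13 = 0.680.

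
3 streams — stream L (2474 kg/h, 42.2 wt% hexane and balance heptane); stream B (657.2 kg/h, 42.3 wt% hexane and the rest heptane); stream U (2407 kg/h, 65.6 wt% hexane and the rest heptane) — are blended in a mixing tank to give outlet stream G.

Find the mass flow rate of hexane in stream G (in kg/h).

hexane out = hexane in = 2474×0.422 + 657.2×0.423 + 2407×0.656 = 2901 kg/h.

2901 kg/h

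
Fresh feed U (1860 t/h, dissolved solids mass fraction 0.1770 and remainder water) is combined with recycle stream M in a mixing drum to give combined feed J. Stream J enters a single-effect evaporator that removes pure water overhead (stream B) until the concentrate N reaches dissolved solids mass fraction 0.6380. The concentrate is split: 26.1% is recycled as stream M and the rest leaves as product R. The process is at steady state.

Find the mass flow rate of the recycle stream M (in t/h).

182.2 t/h

Overall dissolved solids balance (none leaves overhead): dissolved solids in fresh feed = dissolved solids in product, i.e. 1860×0.177 = (1−0.261)·N·0.638.
N = 329.22/(0.638×0.739) = 698.27 t/h.
Recycle M = 0.261×698.27 = 182.25 t/h.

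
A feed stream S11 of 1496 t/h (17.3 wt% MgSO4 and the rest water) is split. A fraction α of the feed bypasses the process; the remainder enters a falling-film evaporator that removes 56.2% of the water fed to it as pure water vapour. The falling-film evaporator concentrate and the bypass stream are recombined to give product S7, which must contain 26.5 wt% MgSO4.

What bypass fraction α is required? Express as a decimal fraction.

All 1496×0.173 = 258.81 t/h of MgSO4 reaches S7, so S7 = 258.81/0.265 = 976.63 t/h and vapour = 519.37 t/h.
The evaporator receives (1−α)·1496 of feed at 0.827 water and removes 0.562 of that water:
0.562×0.827×(1−α)×1496 = 519.37
(1−α) = 519.37/695.3 = 0.7470;  α = 0.2530.

0.253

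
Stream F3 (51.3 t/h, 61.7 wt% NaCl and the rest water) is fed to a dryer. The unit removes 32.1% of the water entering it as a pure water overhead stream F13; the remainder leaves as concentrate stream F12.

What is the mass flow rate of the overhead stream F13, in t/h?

6.307 t/h

water entering = 51.3×0.383 = 19.648 t/h; overhead removed = 0.321×19.648 = 6.307 t/h.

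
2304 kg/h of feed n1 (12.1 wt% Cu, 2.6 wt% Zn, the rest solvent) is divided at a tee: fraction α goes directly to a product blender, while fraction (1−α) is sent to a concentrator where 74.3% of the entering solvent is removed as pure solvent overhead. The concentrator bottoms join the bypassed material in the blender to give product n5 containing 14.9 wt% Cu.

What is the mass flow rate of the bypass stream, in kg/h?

1621 kg/h

All 2304×0.121 = 278.78 kg/h of Cu reaches n5, so n5 = 278.78/0.149 = 1871 kg/h and vapour = 432.97 kg/h.
The evaporator receives (1−α)·2304 of feed at 0.853 solvent and removes 0.743 of that solvent:
0.743×0.853×(1−α)×2304 = 432.97
(1−α) = 432.97/1460.2 = 0.2965;  α = 0.7035.
Bypass flow = 0.7035×2304 = 1620.8 kg/h.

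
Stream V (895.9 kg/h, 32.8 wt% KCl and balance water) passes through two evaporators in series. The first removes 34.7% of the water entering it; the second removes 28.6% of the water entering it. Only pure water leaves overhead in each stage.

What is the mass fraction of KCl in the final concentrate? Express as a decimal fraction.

water in feed = 895.9×0.672 = 602.04 kg/h.
After stage 1: water left = (1−0.347)×602.04 = 393.14; stream total = 686.99 kg/h.
After stage 2: water left = (1−0.286)×393.14 = 280.7; final concentrate = 574.55 kg/h.
KCl fraction = 293.86/574.55 = 0.511.

0.511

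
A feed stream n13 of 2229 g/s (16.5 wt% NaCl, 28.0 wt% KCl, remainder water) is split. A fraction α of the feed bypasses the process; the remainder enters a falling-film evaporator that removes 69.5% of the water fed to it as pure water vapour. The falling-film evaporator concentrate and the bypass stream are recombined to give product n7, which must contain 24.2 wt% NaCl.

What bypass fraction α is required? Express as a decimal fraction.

All 2229×0.165 = 367.79 g/s of NaCl reaches n7, so n7 = 367.79/0.242 = 1519.8 g/s and vapour = 709.23 g/s.
The evaporator receives (1−α)·2229 of feed at 0.555 water and removes 0.695 of that water:
0.695×0.555×(1−α)×2229 = 709.23
(1−α) = 709.23/859.78 = 0.8249;  α = 0.1751.

0.175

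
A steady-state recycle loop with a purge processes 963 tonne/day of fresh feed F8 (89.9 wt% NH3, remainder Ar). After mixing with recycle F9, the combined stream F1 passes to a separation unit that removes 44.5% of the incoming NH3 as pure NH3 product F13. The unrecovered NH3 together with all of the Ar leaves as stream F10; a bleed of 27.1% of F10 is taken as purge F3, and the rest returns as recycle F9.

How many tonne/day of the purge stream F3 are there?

Ar enters only via F8 and leaves only via the purge: 963×0.101 = 0.271×(Ar in F10), and the separation unit passes all Ar, so Ar in F1 = Ar in F10 = 358.9 tonne/day.
NH3 in F1: m_A = 963×0.899 + (1−0.271)·(1−0.445)·m_A, so m_A = 865.74/0.5954 = 1454 tonne/day.
F10 = (1−0.445)×1454 + 358.9 = 1165.9 tonne/day.
Purge F3 = 0.271×1165.9 = 315.96 tonne/day.

316 tonne/day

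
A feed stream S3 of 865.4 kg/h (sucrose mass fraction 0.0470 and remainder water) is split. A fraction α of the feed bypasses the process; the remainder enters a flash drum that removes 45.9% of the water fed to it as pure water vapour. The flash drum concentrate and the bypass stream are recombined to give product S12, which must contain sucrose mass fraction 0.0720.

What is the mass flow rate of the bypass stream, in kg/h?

178.5 kg/h

All 865.4×0.047 = 40.674 kg/h of sucrose reaches S12, so S12 = 40.674/0.072 = 564.91 kg/h and vapour = 300.49 kg/h.
The evaporator receives (1−α)·865.4 of feed at 0.953 water and removes 0.459 of that water:
0.459×0.953×(1−α)×865.4 = 300.49
(1−α) = 300.49/378.55 = 0.7938;  α = 0.2062.
Bypass flow = 0.2062×865.4 = 178.46 kg/h.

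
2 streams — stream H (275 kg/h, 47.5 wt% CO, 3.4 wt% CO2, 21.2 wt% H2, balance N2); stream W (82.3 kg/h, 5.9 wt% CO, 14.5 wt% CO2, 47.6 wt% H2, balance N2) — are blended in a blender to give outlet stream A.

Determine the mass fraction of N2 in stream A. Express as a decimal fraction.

0.288

Total flow out = 275 + 82.3 = 357.3 kg/h.
N2 in = 275×0.279 + 82.3×0.320 = 103.06 kg/h.
N2 mass fraction in A = 103.06/357.3 = 0.288.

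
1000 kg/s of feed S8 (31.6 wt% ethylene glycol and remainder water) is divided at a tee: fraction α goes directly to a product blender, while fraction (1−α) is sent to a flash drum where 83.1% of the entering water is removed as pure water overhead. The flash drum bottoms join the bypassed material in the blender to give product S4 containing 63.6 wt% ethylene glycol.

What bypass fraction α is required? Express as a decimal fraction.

All 1000×0.316 = 316 kg/s of ethylene glycol reaches S4, so S4 = 316/0.636 = 496.86 kg/s and vapour = 503.14 kg/s.
The evaporator receives (1−α)·1000 of feed at 0.684 water and removes 0.831 of that water:
0.831×0.684×(1−α)×1000 = 503.14
(1−α) = 503.14/568.4 = 0.8852;  α = 0.1148.

0.115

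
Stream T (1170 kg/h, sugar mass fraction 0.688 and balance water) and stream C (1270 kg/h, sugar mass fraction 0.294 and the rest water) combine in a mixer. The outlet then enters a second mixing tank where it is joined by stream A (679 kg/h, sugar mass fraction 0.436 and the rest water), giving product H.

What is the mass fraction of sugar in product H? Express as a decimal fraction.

Overall, product flow = 3119 kg/h.
sugar in = 1170×0.688 + 1270×0.294 + 679×0.436 = 1474.4 kg/h.
sugar fraction in H = 0.473.

0.473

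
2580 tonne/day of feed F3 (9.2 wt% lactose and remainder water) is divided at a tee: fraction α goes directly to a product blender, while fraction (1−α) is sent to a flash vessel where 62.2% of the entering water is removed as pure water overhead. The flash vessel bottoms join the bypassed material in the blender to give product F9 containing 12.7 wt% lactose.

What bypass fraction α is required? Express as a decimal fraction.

0.512

All 2580×0.092 = 237.36 tonne/day of lactose reaches F9, so F9 = 237.36/0.127 = 1869 tonne/day and vapour = 711.02 tonne/day.
The evaporator receives (1−α)·2580 of feed at 0.908 water and removes 0.622 of that water:
0.622×0.908×(1−α)×2580 = 711.02
(1−α) = 711.02/1457.1 = 0.4880;  α = 0.5120.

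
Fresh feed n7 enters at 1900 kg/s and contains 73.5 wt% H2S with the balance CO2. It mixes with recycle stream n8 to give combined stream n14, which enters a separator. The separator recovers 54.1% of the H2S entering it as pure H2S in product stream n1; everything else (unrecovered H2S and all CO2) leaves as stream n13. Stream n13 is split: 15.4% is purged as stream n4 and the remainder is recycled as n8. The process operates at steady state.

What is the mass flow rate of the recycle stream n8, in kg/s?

CO2 enters only via n7 and leaves only via the purge: 1900×0.265 = 0.154×(CO2 in n13), and the separator passes all CO2, so CO2 in n14 = CO2 in n13 = 3269.5 kg/s.
H2S in n14: m_A = 1900×0.735 + (1−0.154)·(1−0.541)·m_A, so m_A = 1396.5/0.6117 = 2283 kg/s.
n13 = (1−0.541)×2283 + 3269.5 = 4317.4 kg/s.
Recycle n8 = (1−0.154)×4317.4 = 3652.5 kg/s.

3653 kg/s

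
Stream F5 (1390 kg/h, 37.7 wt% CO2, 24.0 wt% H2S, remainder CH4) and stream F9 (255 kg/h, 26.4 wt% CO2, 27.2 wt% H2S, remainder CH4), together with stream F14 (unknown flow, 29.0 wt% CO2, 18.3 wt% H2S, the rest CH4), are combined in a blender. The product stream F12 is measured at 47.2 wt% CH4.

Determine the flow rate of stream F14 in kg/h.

Let F14 be the unknown flow. Total out = 1645 + F14.
CH4 balance: 650.69 + 0.527·F14 = 0.472·(1645 + F14)
(0.527 − 0.472)·F14 = 0.472×1645 − 650.69 = 125.75
F14 = 125.75 / 0.055 = 2286.4 kg/h

2286 kg/h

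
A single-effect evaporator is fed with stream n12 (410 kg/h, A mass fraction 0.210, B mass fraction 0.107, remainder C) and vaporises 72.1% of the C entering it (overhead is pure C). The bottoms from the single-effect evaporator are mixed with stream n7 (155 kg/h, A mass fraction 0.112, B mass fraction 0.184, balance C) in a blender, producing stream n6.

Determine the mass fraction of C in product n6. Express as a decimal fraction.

Vapour removed = 0.721×0.683×410 = 201.9 kg/h; concentrate = 208.1 kg/h.
C reaching the mixer = 78.128 (from concentrate) + 155×0.704 = 187.25 kg/h.
Product flow = 208.1 + 155 = 363.1 kg/h; C fraction = 0.516.

0.516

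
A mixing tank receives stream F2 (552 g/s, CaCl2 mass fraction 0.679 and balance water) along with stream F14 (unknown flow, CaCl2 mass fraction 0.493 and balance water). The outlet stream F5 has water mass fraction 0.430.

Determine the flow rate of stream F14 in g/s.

781.4 g/s

Let F14 be the unknown flow. Total out = 552 + F14.
water balance: 177.19 + 0.507·F14 = 0.430·(552 + F14)
(0.507 − 0.430)·F14 = 0.430×552 − 177.19 = 60.168
F14 = 60.168 / 0.077 = 781.4 g/s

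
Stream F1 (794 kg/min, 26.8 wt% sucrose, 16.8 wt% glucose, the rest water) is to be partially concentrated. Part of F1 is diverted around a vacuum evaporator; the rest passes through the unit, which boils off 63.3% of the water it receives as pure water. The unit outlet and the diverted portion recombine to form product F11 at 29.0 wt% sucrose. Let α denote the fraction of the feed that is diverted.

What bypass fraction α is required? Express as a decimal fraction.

All 794×0.268 = 212.79 kg/min of sucrose reaches F11, so F11 = 212.79/0.290 = 733.77 kg/min and vapour = 60.234 kg/min.
The evaporator receives (1−α)·794 of feed at 0.564 water and removes 0.633 of that water:
0.633×0.564×(1−α)×794 = 60.234
(1−α) = 60.234/283.47 = 0.2125;  α = 0.7875.

0.788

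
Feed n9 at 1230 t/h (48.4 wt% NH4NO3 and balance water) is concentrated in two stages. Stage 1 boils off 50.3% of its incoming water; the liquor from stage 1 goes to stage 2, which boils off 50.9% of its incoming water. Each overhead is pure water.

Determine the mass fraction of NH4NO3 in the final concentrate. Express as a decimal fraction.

water in feed = 1230×0.516 = 634.68 t/h.
After stage 1: water left = (1−0.503)×634.68 = 315.44; stream total = 910.76 t/h.
After stage 2: water left = (1−0.509)×315.44 = 154.88; final concentrate = 750.2 t/h.
NH4NO3 fraction = 595.32/750.2 = 0.794.

0.794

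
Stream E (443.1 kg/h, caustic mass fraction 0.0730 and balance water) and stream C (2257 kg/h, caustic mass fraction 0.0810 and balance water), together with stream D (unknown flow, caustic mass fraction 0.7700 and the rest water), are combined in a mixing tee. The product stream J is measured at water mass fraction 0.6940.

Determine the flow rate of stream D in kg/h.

1317 kg/h

Let D be the unknown flow. Total out = 2700.1 + D.
water balance: 2484.9 + 0.230·D = 0.694·(2700.1 + D)
(0.230 − 0.694)·D = 0.694×2700.1 − 2484.9 = -611.07
D = -611.07 / -0.464 = 1317 kg/h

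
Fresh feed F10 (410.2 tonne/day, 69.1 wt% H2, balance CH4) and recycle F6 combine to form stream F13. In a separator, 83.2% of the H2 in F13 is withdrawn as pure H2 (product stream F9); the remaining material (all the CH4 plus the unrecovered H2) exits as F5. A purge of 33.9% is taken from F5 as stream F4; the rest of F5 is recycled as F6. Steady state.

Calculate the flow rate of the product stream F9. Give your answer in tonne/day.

265.3 tonne/day

H2 in F13: m_A = 410.2×0.691 + (1−0.339)·(1−0.832)·m_A, so m_A = 283.45/0.8890 = 318.86 tonne/day.
Product F9 = 0.832×318.86 = 265.29 tonne/day.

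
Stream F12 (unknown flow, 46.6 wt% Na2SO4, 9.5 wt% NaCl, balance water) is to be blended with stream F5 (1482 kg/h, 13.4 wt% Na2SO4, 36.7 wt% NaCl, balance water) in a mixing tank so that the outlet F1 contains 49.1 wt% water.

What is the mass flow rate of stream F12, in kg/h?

Let F12 be the unknown flow. Total out = 1482 + F12.
water balance: 739.52 + 0.439·F12 = 0.491·(1482 + F12)
(0.439 − 0.491)·F12 = 0.491×1482 − 739.52 = -11.856
F12 = -11.856 / -0.052 = 228 kg/h

228 kg/h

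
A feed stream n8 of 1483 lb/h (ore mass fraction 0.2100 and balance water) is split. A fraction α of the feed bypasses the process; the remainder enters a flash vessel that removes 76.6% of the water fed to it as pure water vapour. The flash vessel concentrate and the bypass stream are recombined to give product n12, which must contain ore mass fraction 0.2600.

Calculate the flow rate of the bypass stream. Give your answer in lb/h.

1012 lb/h

All 1483×0.210 = 311.43 lb/h of ore reaches n12, so n12 = 311.43/0.260 = 1197.8 lb/h and vapour = 285.19 lb/h.
The evaporator receives (1−α)·1483 of feed at 0.790 water and removes 0.766 of that water:
0.766×0.790×(1−α)×1483 = 285.19
(1−α) = 285.19/897.42 = 0.3178;  α = 0.6822.
Bypass flow = 0.6822×1483 = 1011.7 lb/h.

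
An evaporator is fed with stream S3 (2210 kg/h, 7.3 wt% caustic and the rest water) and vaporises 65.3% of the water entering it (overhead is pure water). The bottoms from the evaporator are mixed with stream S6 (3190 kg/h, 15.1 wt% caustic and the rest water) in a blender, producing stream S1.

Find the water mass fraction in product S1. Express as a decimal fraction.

Vapour removed = 0.653×0.927×2210 = 1337.8 kg/h; concentrate = 872.22 kg/h.
water reaching the mixer = 710.89 (from concentrate) + 3190×0.849 = 3419.2 kg/h.
Product flow = 872.22 + 3190 = 4062.2 kg/h; water fraction = 0.842.

0.842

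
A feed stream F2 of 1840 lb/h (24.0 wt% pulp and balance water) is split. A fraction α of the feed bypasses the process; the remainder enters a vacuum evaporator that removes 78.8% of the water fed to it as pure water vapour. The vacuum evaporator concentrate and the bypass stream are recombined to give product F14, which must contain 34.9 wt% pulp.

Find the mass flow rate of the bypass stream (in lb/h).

880.4 lb/h

All 1840×0.240 = 441.6 lb/h of pulp reaches F14, so F14 = 441.6/0.349 = 1265.3 lb/h and vapour = 574.67 lb/h.
The evaporator receives (1−α)·1840 of feed at 0.760 water and removes 0.788 of that water:
0.788×0.760×(1−α)×1840 = 574.67
(1−α) = 574.67/1101.9 = 0.5215;  α = 0.4785.
Bypass flow = 0.4785×1840 = 880.42 lb/h.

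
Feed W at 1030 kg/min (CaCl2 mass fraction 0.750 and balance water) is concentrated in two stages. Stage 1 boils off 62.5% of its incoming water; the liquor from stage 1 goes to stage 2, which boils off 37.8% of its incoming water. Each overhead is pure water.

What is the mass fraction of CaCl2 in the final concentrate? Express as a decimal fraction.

water in feed = 1030×0.250 = 257.5 kg/min.
After stage 1: water left = (1−0.625)×257.5 = 96.562; stream total = 869.06 kg/min.
After stage 2: water left = (1−0.378)×96.562 = 60.062; final concentrate = 832.56 kg/min.
CaCl2 fraction = 772.5/832.56 = 0.928.

0.928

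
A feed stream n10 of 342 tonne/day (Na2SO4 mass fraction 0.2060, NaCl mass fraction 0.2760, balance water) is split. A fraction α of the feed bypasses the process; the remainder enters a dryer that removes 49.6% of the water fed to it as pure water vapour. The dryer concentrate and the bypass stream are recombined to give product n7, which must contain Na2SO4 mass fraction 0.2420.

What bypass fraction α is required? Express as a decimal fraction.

All 342×0.206 = 70.452 tonne/day of Na2SO4 reaches n7, so n7 = 70.452/0.242 = 291.12 tonne/day and vapour = 50.876 tonne/day.
The evaporator receives (1−α)·342 of feed at 0.518 water and removes 0.496 of that water:
0.496×0.518×(1−α)×342 = 50.876
(1−α) = 50.876/87.869 = 0.5790;  α = 0.4210.

0.421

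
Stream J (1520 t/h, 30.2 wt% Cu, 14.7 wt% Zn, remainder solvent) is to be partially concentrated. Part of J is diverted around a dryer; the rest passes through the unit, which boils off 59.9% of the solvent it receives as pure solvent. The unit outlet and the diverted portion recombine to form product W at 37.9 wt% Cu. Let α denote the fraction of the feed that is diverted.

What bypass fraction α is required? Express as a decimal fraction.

0.384

All 1520×0.302 = 459.04 t/h of Cu reaches W, so W = 459.04/0.379 = 1211.2 t/h and vapour = 308.81 t/h.
The evaporator receives (1−α)·1520 of feed at 0.551 solvent and removes 0.599 of that solvent:
0.599×0.551×(1−α)×1520 = 308.81
(1−α) = 308.81/501.67 = 0.6156;  α = 0.3844.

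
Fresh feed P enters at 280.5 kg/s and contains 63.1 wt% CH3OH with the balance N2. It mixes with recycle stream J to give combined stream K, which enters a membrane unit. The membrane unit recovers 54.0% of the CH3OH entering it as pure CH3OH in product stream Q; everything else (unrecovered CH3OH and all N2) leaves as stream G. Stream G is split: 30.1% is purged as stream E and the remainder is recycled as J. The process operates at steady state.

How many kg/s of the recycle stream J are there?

N2 enters only via P and leaves only via the purge: 280.5×0.369 = 0.301×(N2 in G), and the membrane unit passes all N2, so N2 in K = N2 in G = 343.87 kg/s.
CH3OH in K: m_A = 280.5×0.631 + (1−0.301)·(1−0.540)·m_A, so m_A = 177/0.6785 = 260.88 kg/s.
G = (1−0.540)×260.88 + 343.87 = 463.87 kg/s.
Recycle J = (1−0.301)×463.87 = 324.25 kg/s.

324.2 kg/s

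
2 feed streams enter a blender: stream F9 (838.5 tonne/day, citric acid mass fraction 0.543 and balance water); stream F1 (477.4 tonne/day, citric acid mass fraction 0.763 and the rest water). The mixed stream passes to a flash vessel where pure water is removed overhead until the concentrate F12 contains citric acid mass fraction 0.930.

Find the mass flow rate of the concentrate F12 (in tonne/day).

881.2 tonne/day

citric acid entering = 838.5×0.543 + 477.4×0.763 = 819.56 tonne/day.
All citric acid reports to F12, so F12 = 819.56/0.930 = 881.25 tonne/day.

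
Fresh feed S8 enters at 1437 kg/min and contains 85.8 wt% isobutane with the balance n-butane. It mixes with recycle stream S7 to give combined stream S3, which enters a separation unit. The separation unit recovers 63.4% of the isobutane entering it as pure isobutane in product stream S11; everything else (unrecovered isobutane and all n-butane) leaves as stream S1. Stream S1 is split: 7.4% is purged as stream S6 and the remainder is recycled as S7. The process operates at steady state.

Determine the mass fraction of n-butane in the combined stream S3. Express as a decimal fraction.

0.597

n-butane enters only via S8 and leaves only via the purge: 1437×0.142 = 0.074×(n-butane in S1), and the separation unit passes all n-butane, so n-butane in S3 = n-butane in S1 = 2757.5 kg/min.
isobutane in S3: m_A = 1437×0.858 + (1−0.074)·(1−0.634)·m_A, so m_A = 1232.9/0.6611 = 1865 kg/min.
S3 = 1865 + 2757.5 = 4622.5 kg/min.
n-butane fraction in S3 = 2757.5/4622.5 = 0.597.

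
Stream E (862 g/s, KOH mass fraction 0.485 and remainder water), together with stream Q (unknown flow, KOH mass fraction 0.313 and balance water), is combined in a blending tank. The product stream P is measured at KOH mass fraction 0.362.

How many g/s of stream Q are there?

Let Q be the unknown flow. Total out = 862 + Q.
KOH balance: 418.07 + 0.313·Q = 0.362·(862 + Q)
(0.313 − 0.362)·Q = 0.362×862 − 418.07 = -106.03
Q = -106.03 / -0.049 = 2163.8 g/s

2164 g/s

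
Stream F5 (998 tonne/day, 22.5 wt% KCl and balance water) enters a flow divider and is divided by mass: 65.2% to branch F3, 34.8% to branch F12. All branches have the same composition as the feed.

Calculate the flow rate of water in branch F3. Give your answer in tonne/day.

504.3 tonne/day

Branch F3 total = 0.652×998 = 650.7 tonne/day.
water in F3 = 0.775×650.7 = 504.29 tonne/day.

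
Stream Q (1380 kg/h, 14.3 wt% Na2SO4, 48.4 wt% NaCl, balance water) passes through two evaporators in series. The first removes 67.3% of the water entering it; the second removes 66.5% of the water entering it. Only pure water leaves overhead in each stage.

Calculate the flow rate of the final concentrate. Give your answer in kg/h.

921.6 kg/h

water in feed = 1380×0.373 = 514.74 kg/h.
After stage 1: water left = (1−0.673)×514.74 = 168.32; stream total = 1033.6 kg/h.
After stage 2: water left = (1−0.665)×168.32 = 56.387; final concentrate = 921.65 kg/h.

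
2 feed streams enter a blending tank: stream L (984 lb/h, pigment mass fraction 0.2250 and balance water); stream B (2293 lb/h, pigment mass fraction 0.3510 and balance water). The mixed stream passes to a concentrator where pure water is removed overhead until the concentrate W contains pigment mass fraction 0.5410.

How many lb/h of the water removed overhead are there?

pigment entering = 984×0.225 + 2293×0.351 = 1026.2 lb/h.
All pigment reports to W, so W = 1026.2/0.541 = 1896.9 lb/h.
Total feed = 3277 lb/h; overhead = 3277 − 1896.9 = 1380.1 lb/h.

1380 lb/h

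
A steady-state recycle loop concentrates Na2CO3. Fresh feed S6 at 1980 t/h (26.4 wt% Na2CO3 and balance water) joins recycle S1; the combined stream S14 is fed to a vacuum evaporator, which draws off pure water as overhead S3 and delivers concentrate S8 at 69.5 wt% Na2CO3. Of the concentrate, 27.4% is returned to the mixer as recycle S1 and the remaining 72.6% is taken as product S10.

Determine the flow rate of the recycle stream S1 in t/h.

283.9 t/h

Overall Na2CO3 balance (none leaves overhead): Na2CO3 in fresh feed = Na2CO3 in product, i.e. 1980×0.264 = (1−0.274)·S8·0.695.
S8 = 522.72/(0.695×0.726) = 1036 t/h.
Recycle S1 = 0.274×1036 = 283.86 t/h.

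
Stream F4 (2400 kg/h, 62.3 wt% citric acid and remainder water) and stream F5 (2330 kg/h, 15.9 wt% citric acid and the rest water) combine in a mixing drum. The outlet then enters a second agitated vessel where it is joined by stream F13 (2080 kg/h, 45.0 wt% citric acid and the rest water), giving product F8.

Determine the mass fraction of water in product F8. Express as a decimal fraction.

0.589

Overall, product flow = 6810 kg/h.
water in = 2400×0.377 + 2330×0.841 + 2080×0.550 = 4008.3 kg/h.
water fraction in F8 = 0.589.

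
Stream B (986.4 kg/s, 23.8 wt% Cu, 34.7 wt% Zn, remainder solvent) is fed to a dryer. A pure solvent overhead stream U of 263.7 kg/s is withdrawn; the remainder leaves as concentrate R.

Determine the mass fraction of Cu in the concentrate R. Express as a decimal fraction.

Cu is not removed: 986.4×0.238 = 234.76 kg/s of Cu enters R.
Concentrate = 986.4 − 263.7 = 722.7 kg/s.
Mass fraction = 234.76/722.7 = 0.3248.

0.3248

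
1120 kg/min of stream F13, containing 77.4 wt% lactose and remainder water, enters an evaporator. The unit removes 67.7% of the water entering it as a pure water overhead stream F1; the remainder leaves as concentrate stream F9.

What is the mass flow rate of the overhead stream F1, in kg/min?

water entering = 1120×0.226 = 253.12 kg/min; overhead removed = 0.677×253.12 = 171.36 kg/min.

171.4 kg/min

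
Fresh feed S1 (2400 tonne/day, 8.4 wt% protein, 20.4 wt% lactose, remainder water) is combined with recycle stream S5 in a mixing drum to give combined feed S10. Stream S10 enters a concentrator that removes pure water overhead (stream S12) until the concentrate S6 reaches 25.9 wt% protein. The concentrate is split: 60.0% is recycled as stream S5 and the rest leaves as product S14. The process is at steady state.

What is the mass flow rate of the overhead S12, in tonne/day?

Overall protein balance (none leaves overhead): protein in fresh feed = protein in product, i.e. 2400×0.084 = (1−0.600)·S6·0.259.
S6 = 201.6/(0.259×0.400) = 1945.9 tonne/day.
Recycle S5 = 0.600×1945.9 = 1167.6 tonne/day.
Combined feed S10 = 2400 + 1167.6 = 3567.6 tonne/day.
Overhead S12 = S10 − S6 = 3567.6 − 1945.9 = 1621.6 tonne/day.

1622 tonne/day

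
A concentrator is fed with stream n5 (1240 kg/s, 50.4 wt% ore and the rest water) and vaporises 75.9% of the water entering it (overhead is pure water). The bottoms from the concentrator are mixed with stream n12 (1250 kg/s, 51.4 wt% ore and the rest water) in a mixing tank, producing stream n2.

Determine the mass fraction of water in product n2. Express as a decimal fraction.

0.374

Vapour removed = 0.759×0.496×1240 = 466.82 kg/s; concentrate = 773.18 kg/s.
water reaching the mixer = 148.22 (from concentrate) + 1250×0.486 = 755.72 kg/s.
Product flow = 773.18 + 1250 = 2023.2 kg/s; water fraction = 0.374.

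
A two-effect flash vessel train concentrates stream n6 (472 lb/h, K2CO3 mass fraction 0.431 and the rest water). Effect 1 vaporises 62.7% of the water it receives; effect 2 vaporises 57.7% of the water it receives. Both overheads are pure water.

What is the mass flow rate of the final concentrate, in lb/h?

water in feed = 472×0.569 = 268.57 lb/h.
After stage 1: water left = (1−0.627)×268.57 = 100.18; stream total = 303.61 lb/h.
After stage 2: water left = (1−0.577)×100.18 = 42.374; final concentrate = 245.81 lb/h.

245.8 lb/h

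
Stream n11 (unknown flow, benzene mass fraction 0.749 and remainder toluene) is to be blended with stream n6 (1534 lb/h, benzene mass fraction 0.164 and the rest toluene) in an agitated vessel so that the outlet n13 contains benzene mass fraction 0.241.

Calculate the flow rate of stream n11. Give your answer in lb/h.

Let n11 be the unknown flow. Total out = 1534 + n11.
benzene balance: 251.58 + 0.749·n11 = 0.241·(1534 + n11)
(0.749 − 0.241)·n11 = 0.241×1534 − 251.58 = 118.12
n11 = 118.12 / 0.508 = 232.52 lb/h

232.5 lb/h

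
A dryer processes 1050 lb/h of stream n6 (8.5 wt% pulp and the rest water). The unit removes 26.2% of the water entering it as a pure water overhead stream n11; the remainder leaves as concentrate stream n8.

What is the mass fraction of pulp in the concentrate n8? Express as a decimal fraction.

pulp is not removed: 1050×0.085 = 89.25 lb/h of pulp enters n8.
water entering = 1050×0.915 = 960.75 lb/h; overhead removed = 0.262×960.75 = 251.72 lb/h.
Concentrate = 1050 − 251.72 = 798.28 lb/h.
Mass fraction = 89.25/798.28 = 0.1118.

0.1118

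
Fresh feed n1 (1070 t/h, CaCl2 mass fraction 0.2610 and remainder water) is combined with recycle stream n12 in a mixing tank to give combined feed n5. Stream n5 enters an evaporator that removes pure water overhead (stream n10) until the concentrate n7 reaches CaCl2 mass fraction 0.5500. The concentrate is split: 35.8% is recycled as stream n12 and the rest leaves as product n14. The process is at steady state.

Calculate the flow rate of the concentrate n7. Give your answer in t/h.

790.9 t/h

Overall CaCl2 balance (none leaves overhead): CaCl2 in fresh feed = CaCl2 in product, i.e. 1070×0.261 = (1−0.358)·n7·0.550.
n7 = 279.27/(0.550×0.642) = 790.91 t/h.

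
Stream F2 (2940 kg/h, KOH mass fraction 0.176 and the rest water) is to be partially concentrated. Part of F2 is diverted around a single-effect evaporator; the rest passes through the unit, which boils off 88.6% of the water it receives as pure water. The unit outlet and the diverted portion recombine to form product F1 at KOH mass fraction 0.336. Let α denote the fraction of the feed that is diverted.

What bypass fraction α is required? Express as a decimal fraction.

0.348

All 2940×0.176 = 517.44 kg/h of KOH reaches F1, so F1 = 517.44/0.336 = 1540 kg/h and vapour = 1400 kg/h.
The evaporator receives (1−α)·2940 of feed at 0.824 water and removes 0.886 of that water:
0.886×0.824×(1−α)×2940 = 1400
(1−α) = 1400/2146.4 = 0.6523;  α = 0.3477.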